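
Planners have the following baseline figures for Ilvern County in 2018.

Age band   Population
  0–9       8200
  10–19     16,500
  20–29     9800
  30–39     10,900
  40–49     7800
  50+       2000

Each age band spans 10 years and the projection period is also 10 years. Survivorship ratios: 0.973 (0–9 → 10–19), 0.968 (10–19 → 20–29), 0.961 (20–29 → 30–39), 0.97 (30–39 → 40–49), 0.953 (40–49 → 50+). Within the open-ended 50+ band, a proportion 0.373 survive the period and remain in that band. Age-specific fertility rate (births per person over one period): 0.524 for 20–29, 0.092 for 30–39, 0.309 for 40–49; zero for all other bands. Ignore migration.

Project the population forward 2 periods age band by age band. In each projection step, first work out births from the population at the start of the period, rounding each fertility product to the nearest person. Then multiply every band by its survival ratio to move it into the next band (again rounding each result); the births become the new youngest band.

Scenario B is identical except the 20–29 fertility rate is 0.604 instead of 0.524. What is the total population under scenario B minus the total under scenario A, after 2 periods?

2041

After projecting period 1:
Births: 9800 * 0.524 = 5135, 10900 * 0.092 = 1003, 7800 * 0.309 = 2410 → 8548
10–19: 8200 * 0.973 = 7979
20–29: 16500 * 0.968 = 15972
30–39: 9800 * 0.961 = 9418
40–49: 10900 * 0.97 = 10573
50+: 7800 * 0.953 + 2000 * 0.373 = 7433 + 746 = 8179
→ [8548, 7979, 15972, 9418, 10573, 8179]
After projecting period 2:
Births: 15972 * 0.524 = 8369, 9418 * 0.092 = 866, 10573 * 0.309 = 3267 → 12502
10–19: 8548 * 0.973 = 8317
20–29: 7979 * 0.968 = 7724
30–39: 15972 * 0.961 = 15349
40–49: 9418 * 0.97 = 9135
50+: 10573 * 0.953 + 8179 * 0.373 = 10076 + 3051 = 13127
→ [12502, 8317, 7724, 15349, 9135, 13127]
Scenario A total after 2 periods: 66154
Scenario B projection —
After projecting period 1:
Births: 9800 * 0.604 = 5919, 10900 * 0.092 = 1003, 7800 * 0.309 = 2410 → 9332
10–19: 8200 * 0.973 = 7979
20–29: 16500 * 0.968 = 15972
30–39: 9800 * 0.961 = 9418
40–49: 10900 * 0.97 = 10573
50+: 7800 * 0.953 + 2000 * 0.373 = 7433 + 746 = 8179
→ [9332, 7979, 15972, 9418, 10573, 8179]
After projecting period 2:
Births: 15972 * 0.604 = 9647, 9418 * 0.092 = 866, 10573 * 0.309 = 3267 → 13780
10–19: 9332 * 0.973 = 9080
20–29: 7979 * 0.968 = 7724
30–39: 15972 * 0.961 = 15349
40–49: 9418 * 0.97 = 9135
50+: 10573 * 0.953 + 8179 * 0.373 = 10076 + 3051 = 13127
→ [13780, 9080, 7724, 15349, 9135, 13127]
Scenario B total after 2 periods: 68195
Difference B − A = 68195 − 66154 = 2041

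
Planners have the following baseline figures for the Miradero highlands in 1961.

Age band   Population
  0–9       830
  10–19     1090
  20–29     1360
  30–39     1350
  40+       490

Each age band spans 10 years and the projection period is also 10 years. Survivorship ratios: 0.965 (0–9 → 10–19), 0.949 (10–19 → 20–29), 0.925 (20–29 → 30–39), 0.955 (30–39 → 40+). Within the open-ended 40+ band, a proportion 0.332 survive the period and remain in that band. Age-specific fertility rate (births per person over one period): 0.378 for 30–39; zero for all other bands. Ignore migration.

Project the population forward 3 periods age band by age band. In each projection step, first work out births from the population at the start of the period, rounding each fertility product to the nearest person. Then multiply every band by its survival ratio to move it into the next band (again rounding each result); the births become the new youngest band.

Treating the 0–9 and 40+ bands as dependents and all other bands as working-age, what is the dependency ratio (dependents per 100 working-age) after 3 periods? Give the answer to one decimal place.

112.5

Period 1.
Births: 1350 × 0.378 = 510
10–19: 830 × 0.965 = 801
20–29: 1090 × 0.949 = 1034
30–39: 1360 × 0.925 = 1258
40+: 1350 × 0.955 + 490 × 0.332 = 1289 + 163 = 1452
→ [510, 801, 1034, 1258, 1452]
Period 2.
Births: 1258 × 0.378 = 476
10–19: 510 × 0.965 = 492
20–29: 801 × 0.949 = 760
30–39: 1034 × 0.925 = 956
40+: 1258 × 0.955 + 1452 × 0.332 = 1201 + 482 = 1683
→ [476, 492, 760, 956, 1683]
Period 3.
Births: 956 × 0.378 = 361
10–19: 476 × 0.965 = 459
20–29: 492 × 0.949 = 467
30–39: 760 × 0.925 = 703
40+: 956 × 0.955 + 1683 × 0.332 = 913 + 559 = 1472
→ [361, 459, 467, 703, 1472]
Dependents (band 0–9 + band 40+) = 361 + 1472 = 1833; working-age = 1629; ratio = 1833/1629 × 100 = 112.5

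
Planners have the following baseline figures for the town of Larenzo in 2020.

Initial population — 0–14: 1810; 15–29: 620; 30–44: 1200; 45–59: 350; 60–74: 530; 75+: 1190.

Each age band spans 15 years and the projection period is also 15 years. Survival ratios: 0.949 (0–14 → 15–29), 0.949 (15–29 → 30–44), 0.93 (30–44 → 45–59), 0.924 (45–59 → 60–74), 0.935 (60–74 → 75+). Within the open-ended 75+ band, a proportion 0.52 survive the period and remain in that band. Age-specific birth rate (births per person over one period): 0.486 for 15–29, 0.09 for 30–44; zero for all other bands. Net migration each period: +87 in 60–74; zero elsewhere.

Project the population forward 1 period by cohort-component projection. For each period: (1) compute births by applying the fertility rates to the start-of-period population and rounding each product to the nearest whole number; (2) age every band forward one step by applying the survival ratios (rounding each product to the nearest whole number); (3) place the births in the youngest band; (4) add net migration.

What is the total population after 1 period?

5356

Period 1.
Births: 620 * 0.486 = 301 ; 1200 * 0.09 = 108 — total 409
15–29: 1810 * 0.949 = 1718
30–44: 620 * 0.949 = 588
45–59: 1200 * 0.93 = 1116
60–74: 350 * 0.924 = 323
75+: 530 * 0.935 + 1190 * 0.52 = 496 + 619 = 1115
Net migration: 60–74 + 87 → 410
End of period: [409, 1718, 588, 1116, 410, 1115]
Total after period 1: 409 + 1718 + 588 + 1116 + 410 + 1115 = 5356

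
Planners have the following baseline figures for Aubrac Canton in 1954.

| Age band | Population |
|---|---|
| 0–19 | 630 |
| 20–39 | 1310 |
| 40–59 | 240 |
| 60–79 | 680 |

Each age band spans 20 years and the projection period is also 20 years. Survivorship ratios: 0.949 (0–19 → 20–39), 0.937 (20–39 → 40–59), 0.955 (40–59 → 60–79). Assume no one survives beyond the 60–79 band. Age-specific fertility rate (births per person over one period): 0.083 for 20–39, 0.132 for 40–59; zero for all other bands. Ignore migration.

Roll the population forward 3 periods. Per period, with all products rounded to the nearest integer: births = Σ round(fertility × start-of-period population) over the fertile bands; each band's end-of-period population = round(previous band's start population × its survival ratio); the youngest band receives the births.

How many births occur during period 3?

85

Let band 1 be 0–19 through band 4 = 60–79.
After projecting period 1:
Births: 1310 × 0.083 = 109, 240 × 0.132 = 32 — total 141
Band 2: 630 × 0.949 = 598
Band 3: 1310 × 0.937 = 1227
Band 4: 240 × 0.955 = 229
End of period: [141, 598, 1227, 229]
After projecting period 2:
Births: 598 × 0.083 = 50, 1227 × 0.132 = 162 — total 212
Band 2: 141 × 0.949 = 134
Band 3: 598 × 0.937 = 560
Band 4: 1227 × 0.955 = 1172
End of period: [212, 134, 560, 1172]
After projecting period 3:
Births: 134 × 0.083 = 11, 560 × 0.132 = 74 — total 85
Band 2: 212 × 0.949 = 201
Band 3: 134 × 0.937 = 126
Band 4: 560 × 0.955 = 535
End of period: [85, 201, 126, 535]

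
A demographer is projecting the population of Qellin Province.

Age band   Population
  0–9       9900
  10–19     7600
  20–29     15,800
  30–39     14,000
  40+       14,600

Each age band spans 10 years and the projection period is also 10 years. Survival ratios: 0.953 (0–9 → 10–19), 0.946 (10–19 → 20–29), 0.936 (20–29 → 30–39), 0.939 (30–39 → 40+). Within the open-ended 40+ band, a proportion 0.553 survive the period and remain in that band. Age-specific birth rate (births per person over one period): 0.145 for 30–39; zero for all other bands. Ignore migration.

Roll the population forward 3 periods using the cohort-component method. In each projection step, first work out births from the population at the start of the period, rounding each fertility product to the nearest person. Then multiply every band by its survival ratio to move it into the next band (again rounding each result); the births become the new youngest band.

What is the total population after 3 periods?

Let group 1 be 0–9 through group 5 = 40+.
Period 1.
Births: 14000 * 0.145 = 2030
Group 2: 9900 * 0.953 = 9435
Group 3: 7600 * 0.946 = 7190
Group 4: 15800 * 0.936 = 14789
Group 5: 14000 * 0.939 + 14600 * 0.553 = 13146 + 8074 = 21220
Giving 2030 / 9435 / 7190 / 14789 / 21220.
Period 2.
Births: 14789 * 0.145 = 2144
Group 2: 2030 * 0.953 = 1935
Group 3: 9435 * 0.946 = 8926
Group 4: 7190 * 0.936 = 6730
Group 5: 14789 * 0.939 + 21220 * 0.553 = 13887 + 11735 = 25622
Giving 2144 / 1935 / 8926 / 6730 / 25622.
Period 3.
Births: 6730 * 0.145 = 976
Group 2: 2144 * 0.953 = 2043
Group 3: 1935 * 0.946 = 1831
Group 4: 8926 * 0.936 = 8355
Group 5: 6730 * 0.939 + 25622 * 0.553 = 6319 + 14169 = 20488
Giving 976 / 2043 / 1831 / 8355 / 20488.
Total after period 3: 976 + 2043 + 1831 + 8355 + 20488 = 33693

33693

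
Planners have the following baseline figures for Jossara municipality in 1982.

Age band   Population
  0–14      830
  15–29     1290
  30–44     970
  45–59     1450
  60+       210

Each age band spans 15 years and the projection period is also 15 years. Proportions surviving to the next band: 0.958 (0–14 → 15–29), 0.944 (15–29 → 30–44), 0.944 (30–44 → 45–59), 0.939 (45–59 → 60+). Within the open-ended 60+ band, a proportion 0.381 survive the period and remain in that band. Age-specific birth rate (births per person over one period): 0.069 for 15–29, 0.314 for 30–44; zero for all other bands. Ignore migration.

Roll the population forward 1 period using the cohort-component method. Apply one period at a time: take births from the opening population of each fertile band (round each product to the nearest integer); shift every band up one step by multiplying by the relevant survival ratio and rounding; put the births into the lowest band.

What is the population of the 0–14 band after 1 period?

394

[period 1]
Births: 1290 × 0.069 = 89 ; 970 × 0.314 = 305 — total 394
15–29: 830 × 0.958 = 795
30–44: 1290 × 0.944 = 1218
45–59: 970 × 0.944 = 916
60+: 1450 × 0.939 + 210 × 0.381 = 1362 + 80 = 1442
→ [394, 795, 1218, 916, 1442]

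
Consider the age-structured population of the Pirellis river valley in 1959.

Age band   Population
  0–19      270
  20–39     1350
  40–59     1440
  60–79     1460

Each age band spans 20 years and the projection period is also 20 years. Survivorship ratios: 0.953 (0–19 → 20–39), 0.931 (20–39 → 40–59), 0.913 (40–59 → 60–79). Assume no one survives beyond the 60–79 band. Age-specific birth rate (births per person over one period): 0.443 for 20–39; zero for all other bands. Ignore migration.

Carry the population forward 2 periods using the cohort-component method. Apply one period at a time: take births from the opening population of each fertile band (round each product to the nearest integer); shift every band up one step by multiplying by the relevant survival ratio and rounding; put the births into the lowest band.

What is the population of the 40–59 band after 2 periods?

After projecting period 1:
Births: 1350 × 0.443 = 598
20–39: 270 × 0.953 = 257
40–59: 1350 × 0.931 = 1257
60–79: 1440 × 0.913 = 1315
→ [598, 257, 1257, 1315]
After projecting period 2:
Births: 257 × 0.443 = 114
20–39: 598 × 0.953 = 570
40–59: 257 × 0.931 = 239
60–79: 1257 × 0.913 = 1148
→ [114, 570, 239, 1148]

239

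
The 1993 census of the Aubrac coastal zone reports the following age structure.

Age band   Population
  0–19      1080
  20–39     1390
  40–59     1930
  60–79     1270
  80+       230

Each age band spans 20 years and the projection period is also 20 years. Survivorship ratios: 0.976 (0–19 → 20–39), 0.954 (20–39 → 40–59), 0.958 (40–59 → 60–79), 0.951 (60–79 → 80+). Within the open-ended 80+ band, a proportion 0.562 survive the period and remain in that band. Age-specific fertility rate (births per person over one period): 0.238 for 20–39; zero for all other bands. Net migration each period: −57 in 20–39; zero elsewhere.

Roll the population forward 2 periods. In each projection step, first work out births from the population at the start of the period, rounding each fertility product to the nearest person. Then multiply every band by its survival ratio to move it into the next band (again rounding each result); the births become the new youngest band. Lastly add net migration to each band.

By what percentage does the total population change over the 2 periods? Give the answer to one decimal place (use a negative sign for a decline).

-11.3

[period 1]
Births: 1390 × 0.238 = 331
20–39: 1080 × 0.976 = 1054
40–59: 1390 × 0.954 = 1326
60–79: 1930 × 0.958 = 1849
80+: 1270 × 0.951 + 230 × 0.562 = 1208 + 129 = 1337
Net migration: 20–39 − 57 → 997
End of period: [331, 997, 1326, 1849, 1337]
[period 2]
Births: 997 × 0.238 = 237
20–39: 331 × 0.976 = 323
40–59: 997 × 0.954 = 951
60–79: 1326 × 0.958 = 1270
80+: 1849 × 0.951 + 1337 × 0.562 = 1758 + 751 = 2509
Net migration: 20–39 − 57 → 266
End of period: [237, 266, 951, 1270, 2509]
Total: 5900 → 5233; change = -667; percentage change = -11.3%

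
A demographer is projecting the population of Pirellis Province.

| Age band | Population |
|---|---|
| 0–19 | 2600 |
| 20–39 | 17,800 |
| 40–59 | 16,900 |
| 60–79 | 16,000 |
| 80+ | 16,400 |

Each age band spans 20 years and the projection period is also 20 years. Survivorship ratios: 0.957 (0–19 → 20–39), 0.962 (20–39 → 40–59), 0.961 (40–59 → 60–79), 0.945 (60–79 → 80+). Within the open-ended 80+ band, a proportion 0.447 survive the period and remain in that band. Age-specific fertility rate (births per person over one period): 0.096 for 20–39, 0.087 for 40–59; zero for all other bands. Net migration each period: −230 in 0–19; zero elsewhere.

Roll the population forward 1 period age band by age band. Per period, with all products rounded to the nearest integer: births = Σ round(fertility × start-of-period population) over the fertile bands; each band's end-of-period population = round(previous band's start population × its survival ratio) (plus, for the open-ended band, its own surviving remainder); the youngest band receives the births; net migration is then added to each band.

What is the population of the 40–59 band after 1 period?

17124

[period 1]
Births: 17800 × 0.096 = 1709  |  16900 × 0.087 = 1470 ⇒ total 3179
20–39: 2600 × 0.957 = 2488
40–59: 17800 × 0.962 = 17124
60–79: 16900 × 0.961 = 16241
80+: 16000 × 0.945 + 16400 × 0.447 = 15120 + 7331 = 22451
Net migration: 0–19 − 230 → 2949
→ [2949, 2488, 17124, 16241, 22451]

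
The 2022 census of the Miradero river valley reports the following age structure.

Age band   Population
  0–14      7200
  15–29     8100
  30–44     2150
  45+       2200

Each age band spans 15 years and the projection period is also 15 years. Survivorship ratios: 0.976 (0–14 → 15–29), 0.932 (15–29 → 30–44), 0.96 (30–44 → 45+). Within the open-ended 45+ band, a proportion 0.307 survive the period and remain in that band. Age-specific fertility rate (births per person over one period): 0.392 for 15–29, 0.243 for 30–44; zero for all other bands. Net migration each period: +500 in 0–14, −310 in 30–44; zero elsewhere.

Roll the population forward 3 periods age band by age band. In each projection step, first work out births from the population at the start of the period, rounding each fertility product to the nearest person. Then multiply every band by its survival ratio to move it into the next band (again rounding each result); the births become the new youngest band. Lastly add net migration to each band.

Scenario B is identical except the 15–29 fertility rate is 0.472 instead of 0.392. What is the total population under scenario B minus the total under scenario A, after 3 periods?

1764

After projecting period 1:
Births: 8100 * 0.392 = 3175  |  2150 * 0.243 = 522 — total 3697
15–29: 7200 * 0.976 = 7027
30–44: 8100 * 0.932 = 7549
45+: 2150 * 0.96 + 2200 * 0.307 = 2064 + 675 = 2739
Net migration: 0–14 + 500 → 4197; 30–44 − 310 → 7239
Population now: 0–14=4197, 15–29=7027, 30–44=7239, 45+=2739
After projecting period 2:
Births: 7027 * 0.392 = 2755  |  7239 * 0.243 = 1759 — total 4514
15–29: 4197 * 0.976 = 4096
30–44: 7027 * 0.932 = 6549
45+: 7239 * 0.96 + 2739 * 0.307 = 6949 + 841 = 7790
Net migration: 0–14 + 500 → 5014; 30–44 − 310 → 6239
Population now: 0–14=5014, 15–29=4096, 30–44=6239, 45+=7790
After projecting period 3:
Births: 4096 * 0.392 = 1606  |  6239 * 0.243 = 1516 — total 3122
15–29: 5014 * 0.976 = 4894
30–44: 4096 * 0.932 = 3817
45+: 6239 * 0.96 + 7790 * 0.307 = 5989 + 2392 = 8381
Net migration: 0–14 + 500 → 3622; 30–44 − 310 → 3507
Population now: 0–14=3622, 15–29=4894, 30–44=3507, 45+=8381
Scenario A total after 3 periods: 20404
Scenario B projection —
After projecting period 1:
Births: 8100 * 0.472 = 3823  |  2150 * 0.243 = 522 — total 4345
15–29: 7200 * 0.976 = 7027
30–44: 8100 * 0.932 = 7549
45+: 2150 * 0.96 + 2200 * 0.307 = 2064 + 675 = 2739
Net migration: 0–14 + 500 → 4845; 30–44 − 310 → 7239
Population now: 0–14=4845, 15–29=7027, 30–44=7239, 45+=2739
After projecting period 2:
Births: 7027 * 0.472 = 3317  |  7239 * 0.243 = 1759 — total 5076
15–29: 4845 * 0.976 = 4729
30–44: 7027 * 0.932 = 6549
45+: 7239 * 0.96 + 2739 * 0.307 = 6949 + 841 = 7790
Net migration: 0–14 + 500 → 5576; 30–44 − 310 → 6239
Population now: 0–14=5576, 15–29=4729, 30–44=6239, 45+=7790
After projecting period 3:
Births: 4729 * 0.472 = 2232  |  6239 * 0.243 = 1516 — total 3748
15–29: 5576 * 0.976 = 5442
30–44: 4729 * 0.932 = 4407
45+: 6239 * 0.96 + 7790 * 0.307 = 5989 + 2392 = 8381
Net migration: 0–14 + 500 → 4248; 30–44 − 310 → 4097
Population now: 0–14=4248, 15–29=5442, 30–44=4097, 45+=8381
Scenario B total after 3 periods: 22168
Difference B − A = 22168 − 20404 = 1764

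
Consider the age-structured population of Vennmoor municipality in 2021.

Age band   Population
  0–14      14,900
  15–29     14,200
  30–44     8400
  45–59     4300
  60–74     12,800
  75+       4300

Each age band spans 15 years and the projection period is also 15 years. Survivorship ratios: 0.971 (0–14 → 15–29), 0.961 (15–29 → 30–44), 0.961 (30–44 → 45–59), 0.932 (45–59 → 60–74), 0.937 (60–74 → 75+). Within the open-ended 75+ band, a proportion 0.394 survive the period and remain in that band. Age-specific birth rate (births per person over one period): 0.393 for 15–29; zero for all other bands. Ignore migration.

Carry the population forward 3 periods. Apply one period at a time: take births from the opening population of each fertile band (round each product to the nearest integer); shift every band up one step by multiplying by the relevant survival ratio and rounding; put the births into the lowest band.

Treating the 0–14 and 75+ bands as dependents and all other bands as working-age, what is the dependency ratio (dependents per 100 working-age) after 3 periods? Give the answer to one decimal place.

35.2

Let band 1 be 0–14 through band 6 = 75+.
Period 1:
Births: 14200 × 0.393 = 5581
Band 2: 14900 × 0.971 = 14468
Band 3: 14200 × 0.961 = 13646
Band 4: 8400 × 0.961 = 8072
Band 5: 4300 × 0.932 = 4008
Band 6: 12800 × 0.937 + 4300 × 0.394 = 11994 + 1694 = 13688
→ [5581, 14468, 13646, 8072, 4008, 13688]
Period 2:
Births: 14468 × 0.393 = 5686
Band 2: 5581 × 0.971 = 5419
Band 3: 14468 × 0.961 = 13904
Band 4: 13646 × 0.961 = 13114
Band 5: 8072 × 0.932 = 7523
Band 6: 4008 × 0.937 + 13688 × 0.394 = 3755 + 5393 = 9148
→ [5686, 5419, 13904, 13114, 7523, 9148]
Period 3:
Births: 5419 × 0.393 = 2130
Band 2: 5686 × 0.971 = 5521
Band 3: 5419 × 0.961 = 5208
Band 4: 13904 × 0.961 = 13362
Band 5: 13114 × 0.932 = 12222
Band 6: 7523 × 0.937 + 9148 × 0.394 = 7049 + 3604 = 10653
→ [2130, 5521, 5208, 13362, 12222, 10653]
Dependents (band 0–14 + band 75+) = 2130 + 10653 = 12783; working-age = 36313; ratio = 12783/36313 × 100 = 35.2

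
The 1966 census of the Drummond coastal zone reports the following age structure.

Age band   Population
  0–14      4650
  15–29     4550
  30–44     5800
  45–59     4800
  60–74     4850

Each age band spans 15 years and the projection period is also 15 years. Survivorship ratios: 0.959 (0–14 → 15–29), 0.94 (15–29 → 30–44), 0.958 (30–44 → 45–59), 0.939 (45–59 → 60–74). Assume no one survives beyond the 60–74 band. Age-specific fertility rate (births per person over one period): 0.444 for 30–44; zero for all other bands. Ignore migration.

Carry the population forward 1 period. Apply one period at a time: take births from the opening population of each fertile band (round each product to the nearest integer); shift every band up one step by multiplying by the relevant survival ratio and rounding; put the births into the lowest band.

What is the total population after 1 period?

21374

— Period 1 —
Births: 5800 × 0.444 = 2575
15–29: 4650 × 0.959 = 4459
30–44: 4550 × 0.94 = 4277
45–59: 5800 × 0.958 = 5556
60–74: 4800 × 0.939 = 4507
Giving 2575 / 4459 / 4277 / 5556 / 4507.
Total after period 1: 2575 + 4459 + 4277 + 5556 + 4507 = 21374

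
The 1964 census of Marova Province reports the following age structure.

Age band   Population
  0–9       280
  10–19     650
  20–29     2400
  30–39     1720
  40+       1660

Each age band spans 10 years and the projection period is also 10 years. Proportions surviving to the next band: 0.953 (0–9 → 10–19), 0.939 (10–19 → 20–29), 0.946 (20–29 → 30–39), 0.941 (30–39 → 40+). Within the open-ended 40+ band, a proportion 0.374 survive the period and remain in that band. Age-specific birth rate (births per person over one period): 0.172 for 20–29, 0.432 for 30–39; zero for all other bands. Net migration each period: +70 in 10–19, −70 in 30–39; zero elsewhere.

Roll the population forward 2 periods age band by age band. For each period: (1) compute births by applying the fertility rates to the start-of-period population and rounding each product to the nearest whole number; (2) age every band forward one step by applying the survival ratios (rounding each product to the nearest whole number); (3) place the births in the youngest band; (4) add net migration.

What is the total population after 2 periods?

[period 1]
Births: 2400 × 0.172 = 413 ; 1720 × 0.432 = 743 → total 1156
10–19: 280 × 0.953 = 267
20–29: 650 × 0.939 = 610
30–39: 2400 × 0.946 = 2270
40+: 1720 × 0.941 + 1660 × 0.374 = 1619 + 621 = 2240
Net migration: 10–19 + 70 → 337; 30–39 − 70 → 2200
→ [1156, 337, 610, 2200, 2240]
[period 2]
Births: 610 × 0.172 = 105 ; 2200 × 0.432 = 950 → total 1055
10–19: 1156 × 0.953 = 1102
20–29: 337 × 0.939 = 316
30–39: 610 × 0.946 = 577
40+: 2200 × 0.941 + 2240 × 0.374 = 2070 + 838 = 2908
Net migration: 10–19 + 70 → 1172; 30–39 − 70 → 507
→ [1055, 1172, 316, 507, 2908]
Total after period 2: 1055 + 1172 + 316 + 507 + 2908 = 5958

5958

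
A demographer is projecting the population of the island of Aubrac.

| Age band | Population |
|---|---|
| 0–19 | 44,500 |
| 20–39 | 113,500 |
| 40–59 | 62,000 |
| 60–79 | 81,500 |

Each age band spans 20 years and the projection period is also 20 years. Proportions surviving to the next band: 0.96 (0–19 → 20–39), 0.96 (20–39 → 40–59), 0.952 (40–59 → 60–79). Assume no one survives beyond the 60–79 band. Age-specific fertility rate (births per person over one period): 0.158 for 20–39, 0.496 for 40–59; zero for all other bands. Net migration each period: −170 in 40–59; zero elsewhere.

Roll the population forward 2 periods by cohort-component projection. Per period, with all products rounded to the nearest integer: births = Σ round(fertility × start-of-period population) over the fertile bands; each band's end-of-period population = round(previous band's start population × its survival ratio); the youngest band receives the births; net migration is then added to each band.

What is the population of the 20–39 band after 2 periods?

Period 1.
Births: 113500 × 0.158 = 17933 ; 62000 × 0.496 = 30752 → total 48685
20–39: 44500 × 0.96 = 42720
40–59: 113500 × 0.96 = 108960
60–79: 62000 × 0.952 = 59024
Net migration: 40–59 − 170 → 108790
→ [48685, 42720, 108790, 59024]
Period 2.
Births: 42720 × 0.158 = 6750 ; 108790 × 0.496 = 53960 → total 60710
20–39: 48685 × 0.96 = 46738
40–59: 42720 × 0.96 = 41011
60–79: 108790 × 0.952 = 103568
Net migration: 40–59 − 170 → 40841
→ [60710, 46738, 40841, 103568]

46738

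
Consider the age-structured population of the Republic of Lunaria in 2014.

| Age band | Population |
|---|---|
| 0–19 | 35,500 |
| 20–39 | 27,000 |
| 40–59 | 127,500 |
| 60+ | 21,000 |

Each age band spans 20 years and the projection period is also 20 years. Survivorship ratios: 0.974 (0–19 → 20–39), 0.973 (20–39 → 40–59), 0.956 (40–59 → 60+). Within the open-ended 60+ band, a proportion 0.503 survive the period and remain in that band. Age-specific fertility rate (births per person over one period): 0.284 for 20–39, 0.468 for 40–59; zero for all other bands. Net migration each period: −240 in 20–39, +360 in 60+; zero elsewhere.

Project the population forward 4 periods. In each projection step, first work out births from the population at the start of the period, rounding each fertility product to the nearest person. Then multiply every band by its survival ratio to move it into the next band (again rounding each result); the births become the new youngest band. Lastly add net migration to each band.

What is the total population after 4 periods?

Numbering the bands 1..4 from youngest to oldest:
Period 1.
Births: 27000 × 0.284 = 7668 ; 127500 × 0.468 = 59670 — total 67338
Band 2: 35500 × 0.974 = 34577
Band 3: 27000 × 0.973 = 26271
Band 4: 127500 × 0.956 + 21000 × 0.503 = 121890 + 10563 = 132453
Net migration: Band 2 − 240 → 34337; Band 4 + 360 → 132813
End of period: [67338, 34337, 26271, 132813]
Period 2.
Births: 34337 × 0.284 = 9752 ; 26271 × 0.468 = 12295 — total 22047
Band 2: 67338 × 0.974 = 65587
Band 3: 34337 × 0.973 = 33410
Band 4: 26271 × 0.956 + 132813 × 0.503 = 25115 + 66805 = 91920
Net migration: Band 2 − 240 → 65347; Band 4 + 360 → 92280
End of period: [22047, 65347, 33410, 92280]
Period 3.
Births: 65347 × 0.284 = 18559 ; 33410 × 0.468 = 15636 — total 34195
Band 2: 22047 × 0.974 = 21474
Band 3: 65347 × 0.973 = 63583
Band 4: 33410 × 0.956 + 92280 × 0.503 = 31940 + 46417 = 78357
Net migration: Band 2 − 240 → 21234; Band 4 + 360 → 78717
End of period: [34195, 21234, 63583, 78717]
Period 4.
Births: 21234 × 0.284 = 6030 ; 63583 × 0.468 = 29757 — total 35787
Band 2: 34195 × 0.974 = 33306
Band 3: 21234 × 0.973 = 20661
Band 4: 63583 × 0.956 + 78717 × 0.503 = 60785 + 39595 = 100380
Net migration: Band 2 − 240 → 33066; Band 4 + 360 → 100740
End of period: [35787, 33066, 20661, 100740]
Total after period 4: 35787 + 33066 + 20661 + 100740 = 190254

190254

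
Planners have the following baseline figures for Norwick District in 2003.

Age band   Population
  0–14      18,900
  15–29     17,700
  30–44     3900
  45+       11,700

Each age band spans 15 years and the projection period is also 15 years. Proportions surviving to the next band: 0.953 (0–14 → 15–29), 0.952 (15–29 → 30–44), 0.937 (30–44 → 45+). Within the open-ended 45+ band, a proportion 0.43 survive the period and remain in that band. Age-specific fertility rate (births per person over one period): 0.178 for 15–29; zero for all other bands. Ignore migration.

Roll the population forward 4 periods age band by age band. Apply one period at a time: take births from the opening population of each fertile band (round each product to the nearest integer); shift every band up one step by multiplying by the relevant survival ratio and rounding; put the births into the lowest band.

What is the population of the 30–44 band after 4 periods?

2908

Let band 1 be 0–14 through band 4 = 45+.
Period 1:
Births: 17700 * 0.178 = 3151
Band 2: 18900 * 0.953 = 18012
Band 3: 17700 * 0.952 = 16850
Band 4: 3900 * 0.937 + 11700 * 0.43 = 3654 + 5031 = 8685
Population now: 0–14=3151, 15–29=18012, 30–44=16850, 45+=8685
Period 2:
Births: 18012 * 0.178 = 3206
Band 2: 3151 * 0.953 = 3003
Band 3: 18012 * 0.952 = 17147
Band 4: 16850 * 0.937 + 8685 * 0.43 = 15788 + 3735 = 19523
Population now: 0–14=3206, 15–29=3003, 30–44=17147, 45+=19523
Period 3:
Births: 3003 * 0.178 = 535
Band 2: 3206 * 0.953 = 3055
Band 3: 3003 * 0.952 = 2859
Band 4: 17147 * 0.937 + 19523 * 0.43 = 16067 + 8395 = 24462
Population now: 0–14=535, 15–29=3055, 30–44=2859, 45+=24462
Period 4:
Births: 3055 * 0.178 = 544
Band 2: 535 * 0.953 = 510
Band 3: 3055 * 0.952 = 2908
Band 4: 2859 * 0.937 + 24462 * 0.43 = 2679 + 10519 = 13198
Population now: 0–14=544, 15–29=510, 30–44=2908, 45+=13198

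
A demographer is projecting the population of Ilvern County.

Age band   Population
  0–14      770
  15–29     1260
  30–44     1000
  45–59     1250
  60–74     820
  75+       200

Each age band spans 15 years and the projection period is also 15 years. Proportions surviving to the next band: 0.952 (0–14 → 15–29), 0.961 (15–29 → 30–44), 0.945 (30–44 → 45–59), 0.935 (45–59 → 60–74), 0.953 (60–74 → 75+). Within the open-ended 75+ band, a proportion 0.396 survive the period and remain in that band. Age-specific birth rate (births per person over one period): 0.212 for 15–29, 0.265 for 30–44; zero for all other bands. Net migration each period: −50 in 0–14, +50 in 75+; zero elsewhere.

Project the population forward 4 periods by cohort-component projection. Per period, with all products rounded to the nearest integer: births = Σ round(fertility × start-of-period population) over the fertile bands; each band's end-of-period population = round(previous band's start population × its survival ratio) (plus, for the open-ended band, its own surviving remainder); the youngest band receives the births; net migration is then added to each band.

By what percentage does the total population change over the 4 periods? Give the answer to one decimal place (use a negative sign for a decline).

Let band 1 be 0–14 through band 6 = 75+.
Period 1.
Births: 1260 * 0.212 = 267  |  1000 * 0.265 = 265 — total 532
Band 2: 770 * 0.952 = 733
Band 3: 1260 * 0.961 = 1211
Band 4: 1000 * 0.945 = 945
Band 5: 1250 * 0.935 = 1169
Band 6: 820 * 0.953 + 200 * 0.396 = 781 + 79 = 860
Net migration: Band 1 − 50 → 482; Band 6 + 50 → 910
Giving 482 / 733 / 1211 / 945 / 1169 / 910.
Period 2.
Births: 733 * 0.212 = 155  |  1211 * 0.265 = 321 — total 476
Band 2: 482 * 0.952 = 459
Band 3: 733 * 0.961 = 704
Band 4: 1211 * 0.945 = 1144
Band 5: 945 * 0.935 = 884
Band 6: 1169 * 0.953 + 910 * 0.396 = 1114 + 360 = 1474
Net migration: Band 1 − 50 → 426; Band 6 + 50 → 1524
Giving 426 / 459 / 704 / 1144 / 884 / 1524.
Period 3.
Births: 459 * 0.212 = 97  |  704 * 0.265 = 187 — total 284
Band 2: 426 * 0.952 = 406
Band 3: 459 * 0.961 = 441
Band 4: 704 * 0.945 = 665
Band 5: 1144 * 0.935 = 1070
Band 6: 884 * 0.953 + 1524 * 0.396 = 842 + 604 = 1446
Net migration: Band 1 − 50 → 234; Band 6 + 50 → 1496
Giving 234 / 406 / 441 / 665 / 1070 / 1496.
Period 4.
Births: 406 * 0.212 = 86  |  441 * 0.265 = 117 — total 203
Band 2: 234 * 0.952 = 223
Band 3: 406 * 0.961 = 390
Band 4: 441 * 0.945 = 417
Band 5: 665 * 0.935 = 622
Band 6: 1070 * 0.953 + 1496 * 0.396 = 1020 + 592 = 1612
Net migration: Band 1 − 50 → 153; Band 6 + 50 → 1662
Giving 153 / 223 / 390 / 417 / 622 / 1662.
Total: 5300 → 3467; change = -1833; percentage change = -34.6%

-34.6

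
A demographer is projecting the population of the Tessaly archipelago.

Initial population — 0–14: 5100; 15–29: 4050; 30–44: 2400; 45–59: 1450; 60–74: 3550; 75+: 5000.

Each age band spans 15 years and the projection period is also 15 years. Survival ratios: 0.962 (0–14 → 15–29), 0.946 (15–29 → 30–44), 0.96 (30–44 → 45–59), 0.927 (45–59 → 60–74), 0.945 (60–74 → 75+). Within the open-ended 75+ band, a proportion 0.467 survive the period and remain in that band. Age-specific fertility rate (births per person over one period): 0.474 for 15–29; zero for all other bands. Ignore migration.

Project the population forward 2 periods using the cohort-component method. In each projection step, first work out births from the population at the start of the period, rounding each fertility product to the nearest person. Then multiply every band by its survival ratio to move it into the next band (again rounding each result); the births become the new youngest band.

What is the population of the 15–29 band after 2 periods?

Call the bands 1 to 6, youngest first.
[period 1]
Births: 4050 × 0.474 = 1920
Band 2: 5100 × 0.962 = 4906
Band 3: 4050 × 0.946 = 3831
Band 4: 2400 × 0.96 = 2304
Band 5: 1450 × 0.927 = 1344
Band 6: 3550 × 0.945 + 5000 × 0.467 = 3355 + 2335 = 5690
Giving 1920 / 4906 / 3831 / 2304 / 1344 / 5690.
[period 2]
Births: 4906 × 0.474 = 2325
Band 2: 1920 × 0.962 = 1847
Band 3: 4906 × 0.946 = 4641
Band 4: 3831 × 0.96 = 3678
Band 5: 2304 × 0.927 = 2136
Band 6: 1344 × 0.945 + 5690 × 0.467 = 1270 + 2657 = 3927
Giving 2325 / 1847 / 4641 / 3678 / 2136 / 3927.

1847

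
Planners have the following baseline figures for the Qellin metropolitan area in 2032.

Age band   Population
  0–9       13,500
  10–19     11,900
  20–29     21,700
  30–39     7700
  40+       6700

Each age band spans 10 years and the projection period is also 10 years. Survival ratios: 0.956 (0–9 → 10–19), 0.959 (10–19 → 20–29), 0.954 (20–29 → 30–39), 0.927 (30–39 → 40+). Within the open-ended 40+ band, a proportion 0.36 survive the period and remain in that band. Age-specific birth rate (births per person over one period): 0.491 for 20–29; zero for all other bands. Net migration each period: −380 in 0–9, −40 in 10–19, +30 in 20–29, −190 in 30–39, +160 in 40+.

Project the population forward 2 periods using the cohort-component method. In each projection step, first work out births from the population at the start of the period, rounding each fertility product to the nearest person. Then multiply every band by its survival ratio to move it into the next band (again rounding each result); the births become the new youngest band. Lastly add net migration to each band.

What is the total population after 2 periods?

After projecting period 1:
Births: 21700 * 0.491 = 10655
10–19: 13500 * 0.956 = 12906
20–29: 11900 * 0.959 = 11412
30–39: 21700 * 0.954 = 20702
40+: 7700 * 0.927 + 6700 * 0.36 = 7138 + 2412 = 9550
Net migration: 0–9 − 380 → 10275; 10–19 − 40 → 12866; 20–29 + 30 → 11442; 30–39 − 190 → 20512; 40+ + 160 → 9710
End of period: [10275, 12866, 11442, 20512, 9710]
After projecting period 2:
Births: 11442 * 0.491 = 5618
10–19: 10275 * 0.956 = 9823
20–29: 12866 * 0.959 = 12338
30–39: 11442 * 0.954 = 10916
40+: 20512 * 0.927 + 9710 * 0.36 = 19015 + 3496 = 22511
Net migration: 0–9 − 380 → 5238; 10–19 − 40 → 9783; 20–29 + 30 → 12368; 30–39 − 190 → 10726; 40+ + 160 → 22671
End of period: [5238, 9783, 12368, 10726, 22671]
Total after period 2: 5238 + 9783 + 12368 + 10726 + 22671 = 60786

60786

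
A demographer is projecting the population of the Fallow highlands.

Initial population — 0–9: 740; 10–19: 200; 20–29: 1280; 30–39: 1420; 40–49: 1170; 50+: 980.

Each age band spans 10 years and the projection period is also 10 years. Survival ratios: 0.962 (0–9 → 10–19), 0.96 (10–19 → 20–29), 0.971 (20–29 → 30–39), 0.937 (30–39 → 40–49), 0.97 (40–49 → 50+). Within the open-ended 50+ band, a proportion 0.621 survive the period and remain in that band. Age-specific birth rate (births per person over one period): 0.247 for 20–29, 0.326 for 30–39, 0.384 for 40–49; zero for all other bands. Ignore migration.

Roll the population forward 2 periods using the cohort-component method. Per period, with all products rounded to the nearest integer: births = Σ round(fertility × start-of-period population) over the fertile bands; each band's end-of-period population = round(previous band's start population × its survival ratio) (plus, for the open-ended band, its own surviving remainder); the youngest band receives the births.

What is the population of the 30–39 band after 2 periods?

Let group 1 be 0–9 through group 6 = 50+.
Period 1:
Births: 1280 * 0.247 = 316, 1420 * 0.326 = 463, 1170 * 0.384 = 449 — total 1228
Group 2: 740 * 0.962 = 712
Group 3: 200 * 0.96 = 192
Group 4: 1280 * 0.971 = 1243
Group 5: 1420 * 0.937 = 1331
Group 6: 1170 * 0.97 + 980 * 0.621 = 1135 + 609 = 1744
End of period: [1228, 712, 192, 1243, 1331, 1744]
Period 2:
Births: 192 * 0.247 = 47, 1243 * 0.326 = 405, 1331 * 0.384 = 511 — total 963
Group 2: 1228 * 0.962 = 1181
Group 3: 712 * 0.96 = 684
Group 4: 192 * 0.971 = 186
Group 5: 1243 * 0.937 = 1165
Group 6: 1331 * 0.97 + 1744 * 0.621 = 1291 + 1083 = 2374
End of period: [963, 1181, 684, 186, 1165, 2374]

186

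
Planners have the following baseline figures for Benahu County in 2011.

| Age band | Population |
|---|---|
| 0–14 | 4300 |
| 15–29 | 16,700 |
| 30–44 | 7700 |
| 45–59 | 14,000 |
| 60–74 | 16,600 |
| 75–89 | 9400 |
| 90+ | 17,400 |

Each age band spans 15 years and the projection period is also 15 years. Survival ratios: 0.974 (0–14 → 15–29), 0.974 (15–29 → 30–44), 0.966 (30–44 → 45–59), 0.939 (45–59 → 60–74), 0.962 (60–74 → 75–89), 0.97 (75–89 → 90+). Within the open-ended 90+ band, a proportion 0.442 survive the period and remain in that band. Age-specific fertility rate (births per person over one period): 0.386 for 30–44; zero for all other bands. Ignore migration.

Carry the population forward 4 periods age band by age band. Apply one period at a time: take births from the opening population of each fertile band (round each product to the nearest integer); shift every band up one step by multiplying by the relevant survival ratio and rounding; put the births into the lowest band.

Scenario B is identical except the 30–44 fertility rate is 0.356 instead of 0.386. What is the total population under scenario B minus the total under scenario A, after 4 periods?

— Period 1 —
Births: 7700 × 0.386 = 2972
15–29: 4300 × 0.974 = 4188
30–44: 16700 × 0.974 = 16266
45–59: 7700 × 0.966 = 7438
60–74: 14000 × 0.939 = 13146
75–89: 16600 × 0.962 = 15969
90+: 9400 × 0.97 + 17400 × 0.442 = 9118 + 7691 = 16809
→ [2972, 4188, 16266, 7438, 13146, 15969, 16809]
— Period 2 —
Births: 16266 × 0.386 = 6279
15–29: 2972 × 0.974 = 2895
30–44: 4188 × 0.974 = 4079
45–59: 16266 × 0.966 = 15713
60–74: 7438 × 0.939 = 6984
75–89: 13146 × 0.962 = 12646
90+: 15969 × 0.97 + 16809 × 0.442 = 15490 + 7430 = 22920
→ [6279, 2895, 4079, 15713, 6984, 12646, 22920]
— Period 3 —
Births: 4079 × 0.386 = 1574
15–29: 6279 × 0.974 = 6116
30–44: 2895 × 0.974 = 2820
45–59: 4079 × 0.966 = 3940
60–74: 15713 × 0.939 = 14755
75–89: 6984 × 0.962 = 6719
90+: 12646 × 0.97 + 22920 × 0.442 = 12267 + 10131 = 22398
→ [1574, 6116, 2820, 3940, 14755, 6719, 22398]
— Period 4 —
Births: 2820 × 0.386 = 1089
15–29: 1574 × 0.974 = 1533
30–44: 6116 × 0.974 = 5957
45–59: 2820 × 0.966 = 2724
60–74: 3940 × 0.939 = 3700
75–89: 14755 × 0.962 = 14194
90+: 6719 × 0.97 + 22398 × 0.442 = 6517 + 9900 = 16417
→ [1089, 1533, 5957, 2724, 3700, 14194, 16417]
Scenario A total after 4 periods: 45614
Scenario B projection —
— Period 1 —
Births: 7700 × 0.356 = 2741
15–29: 4300 × 0.974 = 4188
30–44: 16700 × 0.974 = 16266
45–59: 7700 × 0.966 = 7438
60–74: 14000 × 0.939 = 13146
75–89: 16600 × 0.962 = 15969
90+: 9400 × 0.97 + 17400 × 0.442 = 9118 + 7691 = 16809
→ [2741, 4188, 16266, 7438, 13146, 15969, 16809]
— Period 2 —
Births: 16266 × 0.356 = 5791
15–29: 2741 × 0.974 = 2670
30–44: 4188 × 0.974 = 4079
45–59: 16266 × 0.966 = 15713
60–74: 7438 × 0.939 = 6984
75–89: 13146 × 0.962 = 12646
90+: 15969 × 0.97 + 16809 × 0.442 = 15490 + 7430 = 22920
→ [5791, 2670, 4079, 15713, 6984, 12646, 22920]
— Period 3 —
Births: 4079 × 0.356 = 1452
15–29: 5791 × 0.974 = 5640
30–44: 2670 × 0.974 = 2601
45–59: 4079 × 0.966 = 3940
60–74: 15713 × 0.939 = 14755
75–89: 6984 × 0.962 = 6719
90+: 12646 × 0.97 + 22920 × 0.442 = 12267 + 10131 = 22398
→ [1452, 5640, 2601, 3940, 14755, 6719, 22398]
— Period 4 —
Births: 2601 × 0.356 = 926
15–29: 1452 × 0.974 = 1414
30–44: 5640 × 0.974 = 5493
45–59: 2601 × 0.966 = 2513
60–74: 3940 × 0.939 = 3700
75–89: 14755 × 0.962 = 14194
90+: 6719 × 0.97 + 22398 × 0.442 = 6517 + 9900 = 16417
→ [926, 1414, 5493, 2513, 3700, 14194, 16417]
Scenario B total after 4 periods: 44657
Difference B − A = 44657 − 45614 = -957

-957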